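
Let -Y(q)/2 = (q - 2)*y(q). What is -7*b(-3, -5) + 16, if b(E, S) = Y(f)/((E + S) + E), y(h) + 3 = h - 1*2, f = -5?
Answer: -804/11 ≈ -73.091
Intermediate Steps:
y(h) = -5 + h (y(h) = -3 + (h - 1*2) = -3 + (h - 2) = -3 + (-2 + h) = -5 + h)
Y(q) = -2*(-5 + q)*(-2 + q) (Y(q) = -2*(q - 2)*(-5 + q) = -2*(-2 + q)*(-5 + q) = -2*(-5 + q)*(-2 + q))
b(E, S) = -140/(S + 2*E) (b(E, S) = (-2*(-5 - 5)*(-2 - 5))/((E + S) + E) = (-2*(-10)*(-7))/(S + 2*E) = -140/(S + 2*E))
-7*b(-3, -5) + 16 = -(-980)/(-5 + 2*(-3)) + 16 = -(-980)/(-5 - 6) + 16 = -(-980)/(-11) + 16 = -(-980)*(-1)/11 + 16 = -7*140/11 + 16 = -980/11 + 16 = -804/11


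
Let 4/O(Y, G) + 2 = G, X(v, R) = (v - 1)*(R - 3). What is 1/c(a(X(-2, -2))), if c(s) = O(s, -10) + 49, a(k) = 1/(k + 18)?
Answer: 3/146 ≈ 0.020548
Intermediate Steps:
X(v, R) = (-1 + v)*(-3 + R)
O(Y, G) = 4/(-2 + G)
a(k) = 1/(18 + k)
c(s) = 146/3 (c(s) = 4/(-2 - 10) + 49 = 4/(-12) + 49 = 4*(-1/12) + 49 = -⅓ + 49 = 146/3)
1/c(a(X(-2, -2))) = 1/(146/3) = 3/146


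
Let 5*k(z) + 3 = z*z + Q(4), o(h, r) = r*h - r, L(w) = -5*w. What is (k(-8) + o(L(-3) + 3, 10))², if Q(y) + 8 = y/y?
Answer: 817216/25 ≈ 32689.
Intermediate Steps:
o(h, r) = -r + h*r (o(h, r) = h*r - r = -r + h*r)
Q(y) = -7 (Q(y) = -8 + y/y = -8 + 1 = -7)
k(z) = -2 + z²/5 (k(z) = -⅗ + (z*z - 7)/5 = -⅗ + (z² - 7)/5 = -⅗ + (-7 + z²)/5 = -⅗ + (-7/5 + z²/5) = -2 + z²/5)
(k(-8) + o(L(-3) + 3, 10))² = ((-2 + (⅕)*(-8)²) + 10*(-1 + (-5*(-3) + 3)))² = ((-2 + (⅕)*64) + 10*(-1 + (15 + 3)))² = ((-2 + 64/5) + 10*(-1 + 18))² = (54/5 + 10*17)² = (54/5 + 170)² = (904/5)² = 817216/25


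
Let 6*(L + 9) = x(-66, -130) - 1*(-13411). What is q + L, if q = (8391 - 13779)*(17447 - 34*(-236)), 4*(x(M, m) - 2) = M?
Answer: -548942097/4 ≈ -1.3724e+8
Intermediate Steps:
x(M, m) = 2 + M/4
q = -137237748 (q = -5388*(17447 + 8024) = -5388*25471 = -137237748)
L = 8895/4 (L = -9 + ((2 + (¼)*(-66)) - 1*(-13411))/6 = -9 + ((2 - 33/2) + 13411)/6 = -9 + (-29/2 + 13411)/6 = -9 + (⅙)*(26793/2) = -9 + 8931/4 = 8895/4 ≈ 2223.8)
q + L = -137237748 + 8895/4 = -548942097/4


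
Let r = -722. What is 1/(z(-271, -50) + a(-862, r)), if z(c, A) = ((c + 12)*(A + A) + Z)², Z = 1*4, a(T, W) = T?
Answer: 1/671016354 ≈ 1.4903e-9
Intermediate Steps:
Z = 4
z(c, A) = (4 + 2*A*(12 + c))² (z(c, A) = ((c + 12)*(A + A) + 4)² = ((12 + c)*(2*A) + 4)² = (2*A*(12 + c) + 4)² = (4 + 2*A*(12 + c))²)
1/(z(-271, -50) + a(-862, r)) = 1/(4*(2 + 12*(-50) - 50*(-271))² - 862) = 1/(4*(2 - 600 + 13550)² - 862) = 1/(4*12952² - 862) = 1/(4*167754304 - 862) = 1/(671017216 - 862) = 1/671016354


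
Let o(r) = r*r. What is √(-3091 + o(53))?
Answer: I*√282 ≈ 16.793*I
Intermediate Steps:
o(r) = r²
√(-3091 + o(53)) = √(-3091 + 53²) = √(-3091 + 2809) = √(-282) = I*√282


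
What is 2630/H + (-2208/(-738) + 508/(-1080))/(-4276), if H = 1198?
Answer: 62229225913/28353856680 ≈ 2.1947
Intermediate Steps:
2630/H + (-2208/(-738) + 508/(-1080))/(-4276) = 2630/1198 + (-2208/(-738) + 508/(-1080))/(-4276) = 2630*(1/1198) + (-2208*(-1/738) + 508*(-1/1080))*(-1/4276) = 1315/599 + (368/123 - 127/270)*(-1/4276) = 1315/599 + (27913/11070)*(-1/4276) = 1315/599 - 27913/47335320 = 62229225913/28353856680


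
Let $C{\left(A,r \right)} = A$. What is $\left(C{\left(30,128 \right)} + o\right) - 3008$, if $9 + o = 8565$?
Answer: $5578$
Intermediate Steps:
$o = 8556$ ($o = -9 + 8565 = 8556$)
$\left(C{\left(30,128 \right)} + o\right) - 3008 = \left(30 + 8556\right) - 3008 = 8586 - 3008 = 5578$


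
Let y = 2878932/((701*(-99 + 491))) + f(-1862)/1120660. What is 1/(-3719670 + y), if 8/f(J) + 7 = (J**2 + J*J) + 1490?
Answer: -19069625101796010/70932512614361764459987 ≈ -2.6884e-7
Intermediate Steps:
f(J) = 8/(1483 + 2*J**2) (f(J) = 8/(-7 + ((J**2 + J*J) + 1490)) = 8/(-7 + ((J**2 + J**2) + 1490)) = 8/(-7 + (2*J**2 + 1490)) = 8/(-7 + (1490 + 2*J**2)) = 8/(1483 + 2*J**2))
y = 199788035800056713/19069625101796010 (y = 2878932/((701*(-99 + 491))) + (8/(1483 + 2*(-1862)**2))/1120660 = 2878932/((701*392)) + (8/(1483 + 2*3467044))*(1/1120660) = 2878932/274792 + (8/(1483 + 6934088))*(1/1120660) = 2878932*(1/274792) + (8/6935571)*(1/1120660) = 102819/9814 + (8*(1/6935571))*(1/1120660) = 102819/9814 + (8/6935571)*(1/1120660) = 102819/9814 + 2/1943104249215 = 199788035800056713/19069625101796010 ≈ 10.477)
1/(-3719670 + y) = 1/(-3719670 + 199788035800056713/19069625101796010) = 1/(-70932512614361764459987/19069625101796010) = -19069625101796010/70932512614361764459987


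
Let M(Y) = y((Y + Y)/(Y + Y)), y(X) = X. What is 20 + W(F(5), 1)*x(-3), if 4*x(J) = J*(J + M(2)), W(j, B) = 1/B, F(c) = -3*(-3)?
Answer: 43/2 ≈ 21.500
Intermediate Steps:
F(c) = 9
M(Y) = 1 (M(Y) = (Y + Y)/(Y + Y) = (2*Y)/((2*Y)) = (2*Y)*(1/(2*Y)) = 1)
x(J) = J*(1 + J)/4 (x(J) = (J*(J + 1))/4 = (J*(1 + J))/4 = J*(1 + J)/4)
20 + W(F(5), 1)*x(-3) = 20 + ((¼)*(-3)*(1 - 3))/1 = 20 + 1*((¼)*(-3)*(-2)) = 20 + 1*(3/2) = 20 + 3/2 = 43/2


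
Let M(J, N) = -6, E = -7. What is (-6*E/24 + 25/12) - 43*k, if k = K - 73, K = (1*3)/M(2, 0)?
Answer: 9493/3 ≈ 3164.3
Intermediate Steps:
K = -½ (K = (1*3)/(-6) = 3*(-⅙) = -½ ≈ -0.50000)
k = -147/2 (k = -½ - 73 = -147/2 ≈ -73.500)
(-6*E/24 + 25/12) - 43*k = (-6*(-7)/24 + 25/12) - 43*(-147/2) = (42*(1/24) + 25*(1/12)) + 6321/2 = (7/4 + 25/12) + 6321/2 = 23/6 + 6321/2 = 9493/3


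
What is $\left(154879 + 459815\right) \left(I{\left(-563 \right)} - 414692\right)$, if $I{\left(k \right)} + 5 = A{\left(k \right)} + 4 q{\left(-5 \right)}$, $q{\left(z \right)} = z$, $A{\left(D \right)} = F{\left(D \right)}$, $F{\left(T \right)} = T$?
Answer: $-255270124320$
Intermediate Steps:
$A{\left(D \right)} = D$
$I{\left(k \right)} = -25 + k$ ($I{\left(k \right)} = -5 + \left(k + 4 \left(-5\right)\right) = -5 + \left(k - 20\right) = -5 + \left(-20 + k\right) = -25 + k$)
$\left(154879 + 459815\right) \left(I{\left(-563 \right)} - 414692\right) = \left(154879 + 459815\right) \left(\left(-25 - 563\right) - 414692\right) = 614694 \left(-588 - 414692\right) = 614694 \left(-415280\right) = -255270124320$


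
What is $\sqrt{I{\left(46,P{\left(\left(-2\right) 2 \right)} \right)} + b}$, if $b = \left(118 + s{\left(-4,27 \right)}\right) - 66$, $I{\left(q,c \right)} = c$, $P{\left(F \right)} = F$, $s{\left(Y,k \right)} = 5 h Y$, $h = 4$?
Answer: $4 i \sqrt{2} \approx 5.6569 i$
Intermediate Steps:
$s{\left(Y,k \right)} = 20 Y$ ($s{\left(Y,k \right)} = 5 \cdot 4 Y = 20 Y$)
$b = -28$ ($b = \left(118 + 20 \left(-4\right)\right) - 66 = \left(118 - 80\right) - 66 = 38 - 66 = -28$)
$\sqrt{I{\left(46,P{\left(\left(-2\right) 2 \right)} \right)} + b} = \sqrt{\left(-2\right) 2 - 28} = \sqrt{-4 - 28} = \sqrt{-32} = 4 i \sqrt{2}$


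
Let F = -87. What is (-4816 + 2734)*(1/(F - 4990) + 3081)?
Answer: -32567135352/5077 ≈ -6.4146e+6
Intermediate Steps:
(-4816 + 2734)*(1/(F - 4990) + 3081) = (-4816 + 2734)*(1/(-87 - 4990) + 3081) = -2082*(1/(-5077) + 3081) = -2082*(-1/5077 + 3081) = -2082*15642236/5077 = -32567135352/5077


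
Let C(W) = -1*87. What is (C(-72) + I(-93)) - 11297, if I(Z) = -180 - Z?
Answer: -11471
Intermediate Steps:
C(W) = -87
(C(-72) + I(-93)) - 11297 = (-87 + (-180 - 1*(-93))) - 11297 = (-87 + (-180 + 93)) - 11297 = (-87 - 87) - 11297 = -174 - 11297 = -11471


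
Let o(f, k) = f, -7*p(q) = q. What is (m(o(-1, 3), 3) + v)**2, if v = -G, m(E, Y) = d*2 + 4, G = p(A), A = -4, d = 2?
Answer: 2704/49 ≈ 55.184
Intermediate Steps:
p(q) = -q/7
G = 4/7 (G = -1/7*(-4) = 4/7 ≈ 0.57143)
m(E, Y) = 8 (m(E, Y) = 2*2 + 4 = 4 + 4 = 8)
v = -4/7 (v = -1*4/7 = -4/7 ≈ -0.57143)
(m(o(-1, 3), 3) + v)**2 = (8 - 4/7)**2 = (52/7)**2 = 2704/49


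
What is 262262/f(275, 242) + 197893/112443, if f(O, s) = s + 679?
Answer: 9890595173/34520001 ≈ 286.52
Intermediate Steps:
f(O, s) = 679 + s
262262/f(275, 242) + 197893/112443 = 262262/(679 + 242) + 197893/112443 = 262262/921 + 197893*(1/112443) = 262262*(1/921) + 197893/112443 = 262262/921 + 197893/112443 = 9890595173/34520001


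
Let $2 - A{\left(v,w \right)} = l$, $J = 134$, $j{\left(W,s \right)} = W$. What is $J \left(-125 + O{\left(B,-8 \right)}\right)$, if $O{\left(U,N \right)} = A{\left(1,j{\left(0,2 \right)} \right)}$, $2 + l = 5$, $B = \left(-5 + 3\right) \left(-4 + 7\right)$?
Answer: $-16884$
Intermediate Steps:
$B = -6$ ($B = \left(-2\right) 3 = -6$)
$l = 3$ ($l = -2 + 5 = 3$)
$A{\left(v,w \right)} = -1$ ($A{\left(v,w \right)} = 2 - 3 = -1$)
$O{\left(U,N \right)} = -1$
$J \left(-125 + O{\left(B,-8 \right)}\right) = 134 \left(-125 - 1\right) = 134 \left(-126\right) = -16884$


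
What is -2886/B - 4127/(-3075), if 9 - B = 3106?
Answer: 21655769/9523275 ≈ 2.2740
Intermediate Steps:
B = -3097 (B = 9 - 1*3106 = 9 - 3106 = -3097)
-2886/B - 4127/(-3075) = -2886/(-3097) - 4127/(-3075) = -2886*(-1/3097) - 4127*(-1/3075) = 2886/3097 + 4127/3075 = 21655769/9523275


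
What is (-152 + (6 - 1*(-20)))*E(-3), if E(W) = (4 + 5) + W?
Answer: -756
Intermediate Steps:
E(W) = 9 + W
(-152 + (6 - 1*(-20)))*E(-3) = (-152 + (6 - 1*(-20)))*(9 - 3) = (-152 + (6 + 20))*6 = (-152 + 26)*6 = -126*6 = -756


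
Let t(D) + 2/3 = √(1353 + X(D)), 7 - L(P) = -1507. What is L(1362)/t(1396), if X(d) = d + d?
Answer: 9084/37301 + 13626*√4145/37301 ≈ 23.762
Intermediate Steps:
L(P) = 1514 (L(P) = 7 - 1*(-1507) = 7 + 1507 = 1514)
X(d) = 2*d
t(D) = -⅔ + √(1353 + 2*D)
L(1362)/t(1396) = 1514/(-⅔ + √(1353 + 2*1396)) = 1514/(-⅔ + √(1353 + 2792)) = 1514/(-⅔ + √4145)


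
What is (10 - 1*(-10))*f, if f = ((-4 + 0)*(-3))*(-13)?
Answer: -3120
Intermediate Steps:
f = -156 (f = -4*(-3)*(-13) = 12*(-13) = -156)
(10 - 1*(-10))*f = (10 - 1*(-10))*(-156) = (10 + 10)*(-156) = 20*(-156) = -3120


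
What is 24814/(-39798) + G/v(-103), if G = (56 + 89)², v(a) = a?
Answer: -419654396/2049597 ≈ -204.75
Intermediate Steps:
G = 21025 (G = 145² = 21025)
24814/(-39798) + G/v(-103) = 24814/(-39798) + 21025/(-103) = 24814*(-1/39798) + 21025*(-1/103) = -12407/19899 - 21025/103 = -419654396/2049597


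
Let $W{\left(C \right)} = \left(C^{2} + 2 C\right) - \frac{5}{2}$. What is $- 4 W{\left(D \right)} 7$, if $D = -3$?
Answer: $-14$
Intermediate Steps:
$W{\left(C \right)} = - \frac{5}{2} + C^{2} + 2 C$ ($W{\left(C \right)} = \left(C^{2} + 2 C\right) - \frac{5}{2} = - \frac{5}{2} + C^{2} + 2 C$)
$- 4 W{\left(D \right)} 7 = - 4 \left(- \frac{5}{2} + \left(-3\right)^{2} + 2 \left(-3\right)\right) 7 = - 4 \left(- \frac{5}{2} + 9 - 6\right) 7 = \left(-4\right) \frac{1}{2} \cdot 7 = \left(-2\right) 7 = -14$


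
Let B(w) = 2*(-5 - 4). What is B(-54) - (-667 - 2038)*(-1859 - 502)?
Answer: -6386523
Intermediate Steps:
B(w) = -18 (B(w) = 2*(-9) = -18)
B(-54) - (-667 - 2038)*(-1859 - 502) = -18 - (-667 - 2038)*(-1859 - 502) = -18 - (-2705)*(-2361) = -18 - 1*6386505 = -18 - 6386505 = -6386523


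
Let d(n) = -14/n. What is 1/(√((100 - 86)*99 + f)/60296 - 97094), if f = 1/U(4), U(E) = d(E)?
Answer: -617742450268832/59979085466401971783 - 150740*√679/59979085466401971783 ≈ -1.0299e-5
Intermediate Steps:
U(E) = -14/E
f = -2/7 (f = 1/(-14/4) = 1/(-14*¼) = 1/(-7/2) = -2/7 ≈ -0.28571)
1/(√((100 - 86)*99 + f)/60296 - 97094) = 1/(√((100 - 86)*99 - 2/7)/60296 - 97094) = 1/(√(14*99 - 2/7)*(1/60296) - 97094) = 1/(√(1386 - 2/7)*(1/60296) - 97094) = 1/(√(9700/7)*(1/60296) - 97094) = 1/((10*√679/7)*(1/60296) - 97094) = 1/(5*√679/211036 - 97094) = 1/(-97094 + 5*√679/211036)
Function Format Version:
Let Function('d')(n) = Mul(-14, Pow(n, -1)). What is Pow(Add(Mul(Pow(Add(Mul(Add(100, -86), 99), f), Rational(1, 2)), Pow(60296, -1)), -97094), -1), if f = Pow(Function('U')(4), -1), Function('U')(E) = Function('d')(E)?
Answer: Add(Rational(-617742450268832, 59979085466401971783), Mul(Rational(-150740, 59979085466401971783), Pow(679, Rational(1, 2)))) ≈ -1.0299e-5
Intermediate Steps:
Function('U')(E) = Mul(-14, Pow(E, -1))
f = Rational(-2, 7) (f = Pow(Mul(-14, Pow(4, -1)), -1) = Pow(Mul(-14, Rational(1, 4)), -1) = Pow(Rational(-7, 2), -1) = Rational(-2, 7) ≈ -0.28571)
Pow(Add(Mul(Pow(Add(Mul(Add(100, -86), 99), f), Rational(1, 2)), Pow(60296, -1)), -97094), -1) = Pow(Add(Mul(Pow(Add(Mul(Add(100, -86), 99), Rational(-2, 7)), Rational(1, 2)), Pow(60296, -1)), -97094), -1) = Pow(Add(Mul(Pow(Add(Mul(14, 99), Rational(-2, 7)), Rational(1, 2)), Rational(1, 60296)), -97094), -1) = Pow(Add(Mul(Pow(Add(1386, Rational(-2, 7)), Rational(1, 2)), Rational(1, 60296)), -97094), -1) = Pow(Add(Mul(Pow(Rational(9700, 7), Rational(1, 2)), Rational(1, 60296)), -97094), -1) = Pow(Add(Mul(Mul(Rational(10, 7), Pow(679, Rational(1, 2))), Rational(1, 60296)), -97094), -1) = Pow(Add(Mul(Rational(5, 211036), Pow(679, Rational(1, 2))), -97094), -1) = Pow(Add(-97094, Mul(Rational(5, 211036), Pow(679, Rational(1, 2)))), -1)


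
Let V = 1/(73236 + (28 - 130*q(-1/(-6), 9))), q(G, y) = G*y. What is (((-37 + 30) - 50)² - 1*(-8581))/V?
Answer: 864406270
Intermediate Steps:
V = 1/73069 (V = 1/(73236 + (28 - 130*(-1/(-6))*9)) = 1/(73236 + (28 - 130*(-1*(-⅙))*9)) = 1/(73236 + (28 - 65*9/3)) = 1/(73236 + (28 - 130*3/2)) = 1/(73236 + (28 - 195)) = 1/(73236 - 167) = 1/73069 ≈ 1.3686e-5)
(((-37 + 30) - 50)² - 1*(-8581))/V = (((-37 + 30) - 50)² - 1*(-8581))/(1/73069) = ((-7 - 50)² + 8581)*73069 = ((-57)² + 8581)*73069 = (3249 + 8581)*73069 = 11830*73069 = 864406270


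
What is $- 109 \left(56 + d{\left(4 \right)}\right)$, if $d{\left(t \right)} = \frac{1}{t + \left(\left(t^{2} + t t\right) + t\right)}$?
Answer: $- \frac{244269}{40} \approx -6106.7$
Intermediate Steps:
$d{\left(t \right)} = \frac{1}{2 t + 2 t^{2}}$ ($d{\left(t \right)} = \frac{1}{t + \left(\left(t^{2} + t^{2}\right) + t\right)} = \frac{1}{t + \left(2 t^{2} + t\right)} = \frac{1}{t + \left(t + 2 t^{2}\right)} = \frac{1}{2 t + 2 t^{2}}$)
$- 109 \left(56 + d{\left(4 \right)}\right) = - 109 \left(56 + \frac{1}{2 \cdot 4 \left(1 + 4\right)}\right) = - 109 \left(56 + \frac{1}{2} \cdot \frac{1}{4} \cdot \frac{1}{5}\right) = - 109 \left(56 + \frac{1}{40}\right) = \left(-109\right) \frac{2241}{40} = - \frac{244269}{40}$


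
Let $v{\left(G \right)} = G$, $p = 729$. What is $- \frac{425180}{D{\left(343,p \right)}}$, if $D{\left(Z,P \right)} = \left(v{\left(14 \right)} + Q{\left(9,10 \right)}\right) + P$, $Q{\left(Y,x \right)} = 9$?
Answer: $- \frac{106295}{188} \approx -565.4$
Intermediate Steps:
$D{\left(Z,P \right)} = 23 + P$ ($D{\left(Z,P \right)} = \left(14 + 9\right) + P = 23 + P$)
$- \frac{425180}{D{\left(343,p \right)}} = - \frac{425180}{23 + 729} = - \frac{425180}{752} = \left(-425180\right) \frac{1}{752} = - \frac{106295}{188}$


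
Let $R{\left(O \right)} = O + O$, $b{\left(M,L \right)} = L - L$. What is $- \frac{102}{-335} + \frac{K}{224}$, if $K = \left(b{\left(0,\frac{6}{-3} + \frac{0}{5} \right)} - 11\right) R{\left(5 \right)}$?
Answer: $- \frac{7001}{37520} \approx -0.18659$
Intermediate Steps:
$b{\left(M,L \right)} = 0$
$R{\left(O \right)} = 2 O$
$K = -110$ ($K = \left(0 - 11\right) 2 \cdot 5 = \left(-11\right) 10 = -110$)
$- \frac{102}{-335} + \frac{K}{224} = - \frac{102}{-335} - \frac{110}{224} = \left(-102\right) \left(- \frac{1}{335}\right) - \frac{55}{112} = \frac{102}{335} - \frac{55}{112} = - \frac{7001}{37520}$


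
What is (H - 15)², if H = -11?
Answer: 676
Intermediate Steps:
(H - 15)² = (-11 - 15)² = (-26)² = 676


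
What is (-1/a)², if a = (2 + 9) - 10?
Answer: 1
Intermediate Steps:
a = 1 (a = 11 - 10 = 1)
(-1/a)² = (-1/1)² = (-1*1)² = (-1)² = 1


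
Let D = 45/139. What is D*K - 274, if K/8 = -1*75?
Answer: -65086/139 ≈ -468.24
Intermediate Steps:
K = -600 (K = 8*(-1*75) = 8*(-75) = -600)
D = 45/139 (D = 45*(1/139) = 45/139 ≈ 0.32374)
D*K - 274 = (45/139)*(-600) - 274 = -27000/139 - 274 = -65086/139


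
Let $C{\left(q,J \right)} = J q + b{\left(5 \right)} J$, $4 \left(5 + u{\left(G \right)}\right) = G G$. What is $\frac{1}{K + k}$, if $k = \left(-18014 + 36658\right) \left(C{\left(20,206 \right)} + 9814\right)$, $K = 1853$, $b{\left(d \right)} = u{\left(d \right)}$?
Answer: $\frac{1}{264588179} \approx 3.7795 \cdot 10^{-9}$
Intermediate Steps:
$u{\left(G \right)} = -5 + \frac{G^{2}}{4}$ ($u{\left(G \right)} = -5 + \frac{G G}{4} = -5 + \frac{G^{2}}{4}$)
$b{\left(d \right)} = -5 + \frac{d^{2}}{4}$
$C{\left(q,J \right)} = \frac{5 J}{4} + J q$ ($C{\left(q,J \right)} = J q + \left(-5 + \frac{5^{2}}{4}\right) J = J q + \left(-5 + \frac{1}{4} \cdot 25\right) J = J q + \left(-5 + \frac{25}{4}\right) J = J q + \frac{5 J}{4} = \frac{5 J}{4} + J q$)
$k = 264586326$ ($k = \left(-18014 + 36658\right) \left(\frac{1}{4} \cdot 206 \left(5 + 4 \cdot 20\right) + 9814\right) = 18644 \left(\frac{1}{4} \cdot 206 \left(5 + 80\right) + 9814\right) = 18644 \left(\frac{1}{4} \cdot 206 \cdot 85 + 9814\right) = 18644 \left(\frac{8755}{2} + 9814\right) = 18644 \cdot \frac{28383}{2} = 264586326$)
$\frac{1}{K + k} = \frac{1}{1853 + 264586326} = \frac{1}{264588179}$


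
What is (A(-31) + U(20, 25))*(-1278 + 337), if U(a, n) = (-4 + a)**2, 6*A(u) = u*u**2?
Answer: 26587955/6 ≈ 4.4313e+6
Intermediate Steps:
A(u) = u**3/6 (A(u) = (u*u**2)/6 = u**3/6)
(A(-31) + U(20, 25))*(-1278 + 337) = ((1/6)*(-31)**3 + (-4 + 20)**2)*(-1278 + 337) = ((1/6)*(-29791) + 16**2)*(-941) = (-29791/6 + 256)*(-941) = -28255/6*(-941) = 26587955/6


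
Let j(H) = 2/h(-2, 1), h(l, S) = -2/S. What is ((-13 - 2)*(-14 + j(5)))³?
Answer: 11390625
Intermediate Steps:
j(H) = -1 (j(H) = 2/((-2/1)) = 2/((-2*1)) = 2/(-2) = 2*(-½) = -1)
((-13 - 2)*(-14 + j(5)))³ = ((-13 - 2)*(-14 - 1))³ = (-15*(-15))³ = 225³ = 11390625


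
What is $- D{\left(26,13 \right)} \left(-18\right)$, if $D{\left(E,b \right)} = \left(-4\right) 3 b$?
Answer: $-2808$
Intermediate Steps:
$D{\left(E,b \right)} = - 12 b$
$- D{\left(26,13 \right)} \left(-18\right) = - \left(-12\right) 13 \left(-18\right) = - \left(-156\right) \left(-18\right) = \left(-1\right) 2808 = -2808$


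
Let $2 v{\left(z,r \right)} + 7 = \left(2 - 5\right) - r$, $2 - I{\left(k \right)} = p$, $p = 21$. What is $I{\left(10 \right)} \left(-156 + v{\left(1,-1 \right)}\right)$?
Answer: $\frac{6099}{2} \approx 3049.5$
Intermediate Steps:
$I{\left(k \right)} = -19$ ($I{\left(k \right)} = 2 - 21 = -19$)
$v{\left(z,r \right)} = -5 - \frac{r}{2}$ ($v{\left(z,r \right)} = - \frac{7}{2} + \frac{\left(2 - 5\right) - r}{2} = - \frac{7}{2} + \frac{-3 - r}{2} = - \frac{7}{2} - \left(\frac{3}{2} + \frac{r}{2}\right) = -5 - \frac{r}{2}$)
$I{\left(10 \right)} \left(-156 + v{\left(1,-1 \right)}\right) = - 19 \left(-156 - \frac{9}{2}\right) = \left(-19\right) \left(- \frac{321}{2}\right) = \frac{6099}{2}$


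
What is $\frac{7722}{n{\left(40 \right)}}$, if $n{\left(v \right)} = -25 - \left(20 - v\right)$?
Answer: $- \frac{7722}{5} \approx -1544.4$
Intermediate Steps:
$n{\left(v \right)} = -45 + v$ ($n{\left(v \right)} = -25 + \left(-20 + v\right) = -45 + v$)
$\frac{7722}{n{\left(40 \right)}} = \frac{7722}{-45 + 40} = \frac{7722}{-5} = 7722 \left(- \frac{1}{5}\right) = - \frac{7722}{5}$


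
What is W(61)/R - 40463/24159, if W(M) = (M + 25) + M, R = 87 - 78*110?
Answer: -115734544/68394129 ≈ -1.6922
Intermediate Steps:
R = -8493 (R = 87 - 8580 = -8493)
W(M) = 25 + 2*M (W(M) = (25 + M) + M = 25 + 2*M)
W(61)/R - 40463/24159 = (25 + 2*61)/(-8493) - 40463/24159 = (25 + 122)*(-1/8493) - 40463*1/24159 = 147*(-1/8493) - 40463/24159 = -49/2831 - 40463/24159 = -115734544/68394129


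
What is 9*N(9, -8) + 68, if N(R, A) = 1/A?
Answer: 535/8 ≈ 66.875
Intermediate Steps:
9*N(9, -8) + 68 = 9/(-8) + 68 = 9*(-⅛) + 68 = -9/8 + 68 = 535/8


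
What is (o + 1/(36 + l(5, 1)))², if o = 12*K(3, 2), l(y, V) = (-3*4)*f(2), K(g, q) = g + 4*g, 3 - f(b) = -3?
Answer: 41977441/1296 ≈ 32390.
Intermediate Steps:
f(b) = 6 (f(b) = 3 - 1*(-3) = 3 + 3 = 6)
K(g, q) = 5*g
l(y, V) = -72 (l(y, V) = -3*4*6 = -12*6 = -72)
o = 180 (o = 12*(5*3) = 12*15 = 180)
(o + 1/(36 + l(5, 1)))² = (180 + 1/(36 - 72))² = (180 + 1/(-36))² = (180 - 1/36)² = (6479/36)² = 41977441/1296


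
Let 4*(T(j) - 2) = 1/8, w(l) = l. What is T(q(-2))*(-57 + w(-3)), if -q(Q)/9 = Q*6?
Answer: -975/8 ≈ -121.88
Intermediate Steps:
q(Q) = -54*Q (q(Q) = -9*Q*6 = -54*Q)
T(j) = 65/32 (T(j) = 2 + (¼)/8 = 2 + (¼)*(⅛) = 2 + 1/32 = 65/32)
T(q(-2))*(-57 + w(-3)) = 65*(-57 - 3)/32 = (65/32)*(-60) = -975/8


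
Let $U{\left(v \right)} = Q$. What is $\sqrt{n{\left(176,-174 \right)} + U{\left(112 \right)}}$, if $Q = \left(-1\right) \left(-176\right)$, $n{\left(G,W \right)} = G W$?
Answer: $4 i \sqrt{1903} \approx 174.49 i$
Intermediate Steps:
$Q = 176$
$U{\left(v \right)} = 176$
$\sqrt{n{\left(176,-174 \right)} + U{\left(112 \right)}} = \sqrt{176 \left(-174\right) + 176} = \sqrt{-30624 + 176} = \sqrt{-30448} = 4 i \sqrt{1903}$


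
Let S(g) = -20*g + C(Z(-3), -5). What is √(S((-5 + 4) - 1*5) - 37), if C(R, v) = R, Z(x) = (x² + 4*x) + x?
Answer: √77 ≈ 8.7750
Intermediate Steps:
Z(x) = x² + 5*x
S(g) = -6 - 20*g (S(g) = -20*g - 3*(5 - 3) = -20*g - 3*2 = -20*g - 6 = -6 - 20*g)
√(S((-5 + 4) - 1*5) - 37) = √((-6 - 20*((-5 + 4) - 1*5)) - 37) = √((-6 - 20*(-1 - 5)) - 37) = √((-6 - 20*(-6)) - 37) = √((-6 + 120) - 37) = √(114 - 37) = √77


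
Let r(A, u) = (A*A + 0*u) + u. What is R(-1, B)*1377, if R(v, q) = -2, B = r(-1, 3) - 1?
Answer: -2754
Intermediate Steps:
r(A, u) = u + A² (r(A, u) = (A² + 0) + u = A² + u = u + A²)
B = 3 (B = (3 + (-1)²) - 1 = (3 + 1) - 1 = 4 - 1 = 3)
R(-1, B)*1377 = -2*1377 = -2754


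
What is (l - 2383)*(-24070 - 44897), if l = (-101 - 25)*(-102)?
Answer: -722015523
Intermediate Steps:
l = 12852 (l = -126*(-102) = 12852)
(l - 2383)*(-24070 - 44897) = (12852 - 2383)*(-24070 - 44897) = 10469*(-68967) = -722015523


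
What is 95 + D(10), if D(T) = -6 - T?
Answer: 79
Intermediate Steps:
95 + D(10) = 95 + (-6 - 1*10) = 95 + (-6 - 10) = 95 - 16 = 79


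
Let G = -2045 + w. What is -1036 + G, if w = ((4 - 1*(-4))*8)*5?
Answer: -2761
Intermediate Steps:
w = 320 (w = ((4 + 4)*8)*5 = (8*8)*5 = 64*5 = 320)
G = -1725 (G = -2045 + 320 = -1725)
-1036 + G = -1036 - 1725 = -2761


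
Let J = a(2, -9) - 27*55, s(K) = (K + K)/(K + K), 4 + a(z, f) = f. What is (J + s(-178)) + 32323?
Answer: 30826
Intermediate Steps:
a(z, f) = -4 + f
s(K) = 1 (s(K) = (2*K)/((2*K)) = (2*K)*(1/(2*K)) = 1)
J = -1498 (J = (-4 - 9) - 27*55 = -13 - 1485 = -1498)
(J + s(-178)) + 32323 = (-1498 + 1) + 32323 = -1497 + 32323 = 30826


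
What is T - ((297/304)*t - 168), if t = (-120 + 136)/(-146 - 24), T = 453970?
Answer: 1466866037/3230 ≈ 4.5414e+5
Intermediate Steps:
t = -8/85 (t = 16/(-170) = 16*(-1/170) = -8/85 ≈ -0.094118)
T - ((297/304)*t - 168) = 453970 - ((297/304)*(-8/85) - 168) = 453970 - (-297/3230 - 168) = 453970 - 1*(-542937/3230) = 453970 + 542937/3230 = 1466866037/3230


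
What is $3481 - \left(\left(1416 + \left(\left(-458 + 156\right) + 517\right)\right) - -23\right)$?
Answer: $1827$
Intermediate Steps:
$3481 - \left(\left(1416 + \left(\left(-458 + 156\right) + 517\right)\right) - -23\right) = 3481 - \left(\left(1416 + \left(-302 + 517\right)\right) + \left(-677 + 700\right)\right) = 3481 - \left(\left(1416 + 215\right) + 23\right) = 3481 - \left(1631 + 23\right) = 3481 - 1654 = 1827$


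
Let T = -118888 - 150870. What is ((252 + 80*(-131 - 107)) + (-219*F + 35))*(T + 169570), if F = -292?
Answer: -4527996660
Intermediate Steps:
T = -269758
((252 + 80*(-131 - 107)) + (-219*F + 35))*(T + 169570) = ((252 + 80*(-131 - 107)) + (-219*(-292) + 35))*(-269758 + 169570) = ((252 + 80*(-238)) + (63948 + 35))*(-100188) = ((252 - 19040) + 63983)*(-100188) = (-18788 + 63983)*(-100188) = 45195*(-100188) = -4527996660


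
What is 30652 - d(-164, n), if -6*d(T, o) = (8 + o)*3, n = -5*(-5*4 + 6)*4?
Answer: 30796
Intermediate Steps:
n = 280 (n = -5*(-20 + 6)*4 = -5*(-14)*4 = 70*4 = 280)
d(T, o) = -4 - o/2 (d(T, o) = -(8 + o)*3/6 = -(24 + 3*o)/6 = -4 - o/2)
30652 - d(-164, n) = 30652 - (-4 - ½*280) = 30652 - (-4 - 140) = 30652 - 1*(-144) = 30652 + 144 = 30796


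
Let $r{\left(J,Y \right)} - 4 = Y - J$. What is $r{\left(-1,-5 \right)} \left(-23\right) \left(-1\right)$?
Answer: $0$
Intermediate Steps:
$r{\left(J,Y \right)} = 4 + Y - J$ ($r{\left(J,Y \right)} = 4 - \left(J - Y\right) = 4 + Y - J$)
$r{\left(-1,-5 \right)} \left(-23\right) \left(-1\right) = \left(4 - 5 - -1\right) \left(-23\right) \left(-1\right) = \left(4 - 5 + 1\right) \left(-23\right) \left(-1\right) = 0 \left(-23\right) \left(-1\right) = 0 \left(-1\right) = 0$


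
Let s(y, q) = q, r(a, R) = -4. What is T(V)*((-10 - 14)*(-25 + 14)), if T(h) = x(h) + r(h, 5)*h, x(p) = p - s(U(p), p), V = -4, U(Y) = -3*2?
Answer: 4224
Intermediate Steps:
U(Y) = -6
x(p) = 0 (x(p) = p - p = 0)
T(h) = -4*h (T(h) = 0 - 4*h = -4*h)
T(V)*((-10 - 14)*(-25 + 14)) = (-4*(-4))*((-10 - 14)*(-25 + 14)) = 16*(-24*(-11)) = 16*264 = 4224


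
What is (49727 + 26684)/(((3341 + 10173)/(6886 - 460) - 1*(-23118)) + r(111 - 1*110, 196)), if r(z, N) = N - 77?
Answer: 245508543/74667238 ≈ 3.2880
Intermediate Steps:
r(z, N) = -77 + N
(49727 + 26684)/(((3341 + 10173)/(6886 - 460) - 1*(-23118)) + r(111 - 1*110, 196)) = (49727 + 26684)/(((3341 + 10173)/(6886 - 460) - 1*(-23118)) + (-77 + 196)) = 76411/((13514/6426 + 23118) + 119) = 76411/((13514*(1/6426) + 23118) + 119) = 76411/((6757/3213 + 23118) + 119) = 76411/(74284891/3213 + 119) = 76411/(74667238/3213) = 76411*(3213/74667238) = 245508543/74667238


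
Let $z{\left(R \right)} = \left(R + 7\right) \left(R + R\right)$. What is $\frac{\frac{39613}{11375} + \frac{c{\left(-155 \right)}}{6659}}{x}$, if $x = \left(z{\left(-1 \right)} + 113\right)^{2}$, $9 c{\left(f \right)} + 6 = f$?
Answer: $\frac{338887904}{993453712875} \approx 0.00034112$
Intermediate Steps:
$z{\left(R \right)} = 2 R \left(7 + R\right)$ ($z{\left(R \right)} = \left(7 + R\right) 2 R = 2 R \left(7 + R\right)$)
$c{\left(f \right)} = - \frac{2}{3} + \frac{f}{9}$
$x = 10201$ ($x = \left(2 \left(-1\right) \left(7 - 1\right) + 113\right)^{2} = \left(2 \left(-1\right) 6 + 113\right)^{2} = \left(-12 + 113\right)^{2} = 101^{2} = 10201$)
$\frac{\frac{39613}{11375} + \frac{c{\left(-155 \right)}}{6659}}{x} = \frac{\frac{39613}{11375} + \frac{- \frac{2}{3} + \frac{1}{9} \left(-155\right)}{6659}}{10201} = \left(39613 \cdot \frac{1}{11375} + \left(- \frac{2}{3} - \frac{155}{9}\right) \frac{1}{6659}\right) \frac{1}{10201} = \left(\frac{5659}{1625} - \frac{161}{59931}\right) \frac{1}{10201} = \frac{338887904}{97387875} \cdot \frac{1}{10201} = \frac{338887904}{993453712875}$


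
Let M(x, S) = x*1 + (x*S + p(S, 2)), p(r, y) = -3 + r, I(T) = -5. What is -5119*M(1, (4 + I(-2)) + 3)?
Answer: -10238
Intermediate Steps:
M(x, S) = -3 + S + x + S*x (M(x, S) = x*1 + (x*S + (-3 + S)) = x + (S*x + (-3 + S)) = x + (-3 + S + S*x) = -3 + S + x + S*x)
-5119*M(1, (4 + I(-2)) + 3) = -5119*(-3 + ((4 - 5) + 3) + 1 + ((4 - 5) + 3)*1) = -5119*(-3 + (-1 + 3) + 1 + (-1 + 3)*1) = -5119*(-3 + 2 + 1 + 2*1) = -5119*(-3 + 2 + 1 + 2) = -5119*2 = -10238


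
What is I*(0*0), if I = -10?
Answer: 0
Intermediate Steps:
I*(0*0) = -0*0 = -10*0 = 0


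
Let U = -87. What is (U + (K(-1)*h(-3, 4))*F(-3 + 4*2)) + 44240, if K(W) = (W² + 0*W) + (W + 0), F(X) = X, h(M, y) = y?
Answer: 44153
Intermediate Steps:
K(W) = W + W² (K(W) = (W² + 0) + W = W² + W = W + W²)
(U + (K(-1)*h(-3, 4))*F(-3 + 4*2)) + 44240 = (-87 + (-(1 - 1)*4)*(-3 + 4*2)) + 44240 = (-87 + (-1*0*4)*(-3 + 8)) + 44240 = (-87 + (0*4)*5) + 44240 = (-87 + 0*5) + 44240 = (-87 + 0) + 44240 = -87 + 44240 = 44153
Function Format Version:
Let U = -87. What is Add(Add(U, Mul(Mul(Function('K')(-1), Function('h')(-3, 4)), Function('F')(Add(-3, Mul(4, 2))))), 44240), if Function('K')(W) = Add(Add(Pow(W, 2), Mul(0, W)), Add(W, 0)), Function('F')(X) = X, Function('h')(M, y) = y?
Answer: 44153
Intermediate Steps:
Function('K')(W) = Add(W, Pow(W, 2)) (Function('K')(W) = Add(Add(Pow(W, 2), 0), W) = Add(Pow(W, 2), W) = Add(W, Pow(W, 2)))
Add(Add(U, Mul(Mul(Function('K')(-1), Function('h')(-3, 4)), Function('F')(Add(-3, Mul(4, 2))))), 44240) = Add(Add(-87, Mul(Mul(Mul(-1, Add(1, -1)), 4), Add(-3, Mul(4, 2)))), 44240) = Add(Add(-87, Mul(Mul(Mul(-1, 0), 4), Add(-3, 8))), 44240) = Add(Add(-87, Mul(Mul(0, 4), 5)), 44240) = Add(Add(-87, Mul(0, 5)), 44240) = Add(Add(-87, 0), 44240) = Add(-87, 44240) = 44153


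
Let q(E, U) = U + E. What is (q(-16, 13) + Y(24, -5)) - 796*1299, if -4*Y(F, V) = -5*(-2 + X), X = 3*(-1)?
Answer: -4136053/4 ≈ -1.0340e+6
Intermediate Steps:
X = -3
q(E, U) = E + U
Y(F, V) = -25/4 (Y(F, V) = -(-5)*(-2 - 3)/4 = -(-5)*(-5)/4 = -¼*25 = -25/4)
(q(-16, 13) + Y(24, -5)) - 796*1299 = ((-16 + 13) - 25/4) - 796*1299 = (-3 - 25/4) - 1034004 = -37/4 - 1034004 = -4136053/4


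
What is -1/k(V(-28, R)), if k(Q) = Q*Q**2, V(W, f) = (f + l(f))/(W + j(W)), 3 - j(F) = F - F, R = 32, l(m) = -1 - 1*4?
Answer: 15625/19683 ≈ 0.79383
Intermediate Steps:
l(m) = -5 (l(m) = -1 - 4 = -5)
j(F) = 3 (j(F) = 3 - (F - F) = 3 - 1*0 = 3 + 0 = 3)
V(W, f) = (-5 + f)/(3 + W) (V(W, f) = (f - 5)/(W + 3) = (-5 + f)/(3 + W))
k(Q) = Q**3
-1/k(V(-28, R)) = -1/(((-5 + 32)/(3 - 28))**3) = -1/((27/(-25))**3) = -1/((-1/25*27)**3) = -1/((-27/25)**3) = -1/(-19683/15625) = -1*(-15625/19683) = 15625/19683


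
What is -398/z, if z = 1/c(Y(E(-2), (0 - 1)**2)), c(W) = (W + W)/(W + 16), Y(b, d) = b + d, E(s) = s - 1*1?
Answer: 796/7 ≈ 113.71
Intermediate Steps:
E(s) = -1 + s (E(s) = s - 1 = -1 + s)
c(W) = 2*W/(16 + W) (c(W) = (2*W)/(16 + W) = 2*W/(16 + W))
z = -7/2 (z = 1/(2*((-1 - 2) + (0 - 1)**2)/(16 + ((-1 - 2) + (0 - 1)**2))) = 1/(2*(-3 + (-1)**2)/(16 + (-3 + (-1)**2))) = 1/(2*(-3 + 1)/(16 + (-3 + 1))) = 1/(2*(-2)/(16 - 2)) = 1/(2*(-2)/14) = 1/(2*(-2)*(1/14)) = 1/(-2/7) = -7/2 ≈ -3.5000)
-398/z = -398/(-7/2) = -398*(-2/7) = 796/7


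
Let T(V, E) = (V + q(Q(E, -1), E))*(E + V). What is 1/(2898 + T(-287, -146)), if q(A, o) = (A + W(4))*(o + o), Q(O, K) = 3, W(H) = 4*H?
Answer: 1/2529453 ≈ 3.9534e-7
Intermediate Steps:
q(A, o) = 2*o*(16 + A) (q(A, o) = (A + 4*4)*(o + o) = (A + 16)*(2*o) = (16 + A)*(2*o) = 2*o*(16 + A))
T(V, E) = (E + V)*(V + 38*E) (T(V, E) = (V + 2*E*(16 + 3))*(E + V) = (V + 2*E*19)*(E + V) = (V + 38*E)*(E + V) = (E + V)*(V + 38*E))
1/(2898 + T(-287, -146)) = 1/(2898 + ((-287)² + 38*(-146)² + 39*(-146)*(-287))) = 1/(2898 + (82369 + 38*21316 + 1634178)) = 1/(2898 + (82369 + 810008 + 1634178)) = 1/(2898 + 2526555) = 1/2529453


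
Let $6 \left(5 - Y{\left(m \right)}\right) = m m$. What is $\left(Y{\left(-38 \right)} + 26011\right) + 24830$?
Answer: $\frac{151816}{3} \approx 50605.0$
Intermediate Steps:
$Y{\left(m \right)} = 5 - \frac{m^{2}}{6}$ ($Y{\left(m \right)} = 5 - \frac{m m}{6} = 5 - \frac{m^{2}}{6}$)
$\left(Y{\left(-38 \right)} + 26011\right) + 24830 = \left(\left(5 - \frac{\left(-38\right)^{2}}{6}\right) + 26011\right) + 24830 = \left(\left(5 - \frac{722}{3}\right) + 26011\right) + 24830 = \left(- \frac{707}{3} + 26011\right) + 24830 = \frac{77326}{3} + 24830 = \frac{151816}{3}$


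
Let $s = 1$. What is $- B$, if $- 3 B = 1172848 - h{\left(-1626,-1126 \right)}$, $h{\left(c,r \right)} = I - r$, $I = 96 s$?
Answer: $390542$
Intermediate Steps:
$I = 96$ ($I = 96 \cdot 1 = 96$)
$h{\left(c,r \right)} = 96 - r$
$B = -390542$ ($B = - \frac{1172848 - \left(96 - -1126\right)}{3} = - \frac{1172848 - \left(96 + 1126\right)}{3} = - \frac{1172848 - 1222}{3} = \left(- \frac{1}{3}\right) 1171626 = -390542$)
$- B = \left(-1\right) \left(-390542\right) = 390542$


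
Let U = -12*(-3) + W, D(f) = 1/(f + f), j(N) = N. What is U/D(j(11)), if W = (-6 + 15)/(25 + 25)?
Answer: 19899/25 ≈ 795.96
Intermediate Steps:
W = 9/50 ≈ 0.18000
D(f) = 1/(2*f)
U = 1809/50 (U = -12*(-3) + 9/50 = 36 + 9/50 = 1809/50 ≈ 36.180)
U/D(j(11)) = 1809/(50*(((½)/11))) = 1809/(50*(((½)*(1/11)))) = 1809/(50*(1/22)) = (1809/50)*22 = 19899/25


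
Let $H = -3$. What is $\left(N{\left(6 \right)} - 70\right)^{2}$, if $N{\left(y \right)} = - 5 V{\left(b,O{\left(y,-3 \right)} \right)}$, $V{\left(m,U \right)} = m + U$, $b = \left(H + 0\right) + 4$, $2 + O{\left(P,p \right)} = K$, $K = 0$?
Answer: $4225$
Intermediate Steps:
$O{\left(P,p \right)} = -2$ ($O{\left(P,p \right)} = -2 + 0 = -2$)
$b = 1$ ($b = \left(-3 + 0\right) + 4 = -3 + 4 = 1$)
$V{\left(m,U \right)} = U + m$
$N{\left(y \right)} = 5$ ($N{\left(y \right)} = - 5 \left(-2 + 1\right) = \left(-5\right) \left(-1\right) = 5$)
$\left(N{\left(6 \right)} - 70\right)^{2} = \left(5 - 70\right)^{2} = \left(-65\right)^{2} = 4225$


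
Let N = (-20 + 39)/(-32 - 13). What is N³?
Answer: -6859/91125 ≈ -0.075270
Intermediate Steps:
N = -19/45 (N = 19/(-45) = 19*(-1/45) = -19/45 ≈ -0.42222)
N³ = (-19/45)³ = -6859/91125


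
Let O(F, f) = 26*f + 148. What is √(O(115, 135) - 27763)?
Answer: I*√24105 ≈ 155.26*I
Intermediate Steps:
O(F, f) = 148 + 26*f
√(O(115, 135) - 27763) = √((148 + 26*135) - 27763) = √((148 + 3510) - 27763) = √(3658 - 27763) = √(-24105) = I*√24105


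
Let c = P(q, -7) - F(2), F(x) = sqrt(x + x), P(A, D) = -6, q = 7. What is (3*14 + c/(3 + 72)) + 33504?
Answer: 2515942/75 ≈ 33546.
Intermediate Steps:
F(x) = sqrt(2)*sqrt(x) (F(x) = sqrt(2*x) = sqrt(2)*sqrt(x))
c = -8 (c = -6 - sqrt(2)*sqrt(2) = -6 - 1*2 = -6 - 2 = -8)
(3*14 + c/(3 + 72)) + 33504 = (3*14 - 8/(3 + 72)) + 33504 = (42 - 8/75) + 33504 = 3142/75 + 33504 = 2515942/75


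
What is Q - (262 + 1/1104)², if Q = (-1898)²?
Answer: 4307002649663/1218816 ≈ 3.5338e+6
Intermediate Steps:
Q = 3602404
Q - (262 + 1/1104)² = 3602404 - (262 + 1/1104)² = 3602404 - (289249/1104)² = 3602404 - 1*83664984001/1218816 = 3602404 - 83664984001/1218816 = 4307002649663/1218816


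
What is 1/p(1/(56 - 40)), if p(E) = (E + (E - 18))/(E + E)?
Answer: -1/143 ≈ -0.0069930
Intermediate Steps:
p(E) = (-18 + 2*E)/(2*E) (p(E) = (E + (-18 + E))/((2*E)) = (-18 + 2*E)*(1/(2*E)) = (-18 + 2*E)/(2*E))
1/p(1/(56 - 40)) = 1/((-9 + 1/(56 - 40))/(1/(56 - 40))) = 1/((-9 + 1/16)/(1/16)) = 1/(16*(-143/16)) = 1/(-143) = -1/143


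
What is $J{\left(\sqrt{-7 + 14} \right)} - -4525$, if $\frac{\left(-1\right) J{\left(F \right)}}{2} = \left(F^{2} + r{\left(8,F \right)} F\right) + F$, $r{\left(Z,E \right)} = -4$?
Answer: $4511 + 6 \sqrt{7} \approx 4526.9$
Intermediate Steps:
$J{\left(F \right)} = - 2 F^{2} + 6 F$ ($J{\left(F \right)} = - 2 \left(\left(F^{2} - 4 F\right) + F\right) = - 2 \left(F^{2} - 3 F\right) = - 2 F^{2} + 6 F$)
$J{\left(\sqrt{-7 + 14} \right)} - -4525 = 2 \sqrt{-7 + 14} \left(3 - \sqrt{-7 + 14}\right) - -4525 = 2 \sqrt{7} \left(3 - \sqrt{7}\right) + 4525 = 4525 + 2 \sqrt{7} \left(3 - \sqrt{7}\right)$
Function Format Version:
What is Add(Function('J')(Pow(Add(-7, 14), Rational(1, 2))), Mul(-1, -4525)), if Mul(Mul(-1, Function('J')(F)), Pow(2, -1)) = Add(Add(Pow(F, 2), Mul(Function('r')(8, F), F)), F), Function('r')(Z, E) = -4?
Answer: Add(4511, Mul(6, Pow(7, Rational(1, 2)))) ≈ 4526.9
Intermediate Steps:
Function('J')(F) = Add(Mul(-2, Pow(F, 2)), Mul(6, F)) (Function('J')(F) = Mul(-2, Add(Add(Pow(F, 2), Mul(-4, F)), F)) = Mul(-2, Add(Pow(F, 2), Mul(-3, F))) = Add(Mul(-2, Pow(F, 2)), Mul(6, F)))
Add(Function('J')(Pow(Add(-7, 14), Rational(1, 2))), Mul(-1, -4525)) = Add(Mul(2, Pow(Add(-7, 14), Rational(1, 2)), Add(3, Mul(-1, Pow(Add(-7, 14), Rational(1, 2))))), Mul(-1, -4525)) = Add(Mul(2, Pow(7, Rational(1, 2)), Add(3, Mul(-1, Pow(7, Rational(1, 2))))), 4525) = Add(4525, Mul(2, Pow(7, Rational(1, 2)), Add(3, Mul(-1, Pow(7, Rational(1, 2))))))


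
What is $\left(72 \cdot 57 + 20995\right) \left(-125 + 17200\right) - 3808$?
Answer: $428561617$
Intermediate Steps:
$\left(72 \cdot 57 + 20995\right) \left(-125 + 17200\right) - 3808 = \left(4104 + 20995\right) 17075 - 3808 = 25099 \cdot 17075 - 3808 = 428565425 - 3808 = 428561617$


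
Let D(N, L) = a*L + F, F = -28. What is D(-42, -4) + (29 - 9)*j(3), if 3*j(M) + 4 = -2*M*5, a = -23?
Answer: -488/3 ≈ -162.67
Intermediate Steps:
j(M) = -4/3 - 10*M/3 (j(M) = -4/3 + (-2*M*5)/3 = -4/3 + (-10*M)/3 = -4/3 - 10*M/3)
D(N, L) = -28 - 23*L (D(N, L) = -23*L - 28 = -28 - 23*L)
D(-42, -4) + (29 - 9)*j(3) = (-28 - 23*(-4)) + (29 - 9)*(-4/3 - 10/3*3) = (-28 + 92) + 20*(-4/3 - 10) = 64 + 20*(-34/3) = 64 - 680/3 = -488/3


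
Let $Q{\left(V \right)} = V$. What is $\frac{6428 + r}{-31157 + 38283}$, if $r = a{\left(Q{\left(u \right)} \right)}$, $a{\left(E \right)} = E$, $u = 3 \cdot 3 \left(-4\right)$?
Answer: $\frac{3196}{3563} \approx 0.897$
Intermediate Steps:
$u = -36$ ($u = 9 \left(-4\right) = -36$)
$r = -36$
$\frac{6428 + r}{-31157 + 38283} = \frac{6428 - 36}{-31157 + 38283} = \frac{6392}{7126} = 6392 \cdot \frac{1}{7126} = \frac{3196}{3563}$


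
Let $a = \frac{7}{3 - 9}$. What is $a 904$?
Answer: $- \frac{3164}{3} \approx -1054.7$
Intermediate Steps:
$a = - \frac{7}{6}$ ($a = \frac{7}{3 - 9} = \frac{7}{-6} = 7 \left(- \frac{1}{6}\right) = - \frac{7}{6} \approx -1.1667$)
$a 904 = \left(- \frac{7}{6}\right) 904 = - \frac{3164}{3}$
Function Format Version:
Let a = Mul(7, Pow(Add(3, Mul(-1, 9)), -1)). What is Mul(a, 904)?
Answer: Rational(-3164, 3) ≈ -1054.7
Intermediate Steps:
a = Rational(-7, 6) (a = Mul(7, Pow(Add(3, -9), -1)) = Mul(7, Pow(-6, -1)) = Mul(7, Rational(-1, 6)) = Rational(-7, 6) ≈ -1.1667)
Mul(a, 904) = Mul(Rational(-7, 6), 904) = Rational(-3164, 3)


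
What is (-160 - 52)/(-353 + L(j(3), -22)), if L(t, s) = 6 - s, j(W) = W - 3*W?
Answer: 212/325 ≈ 0.65231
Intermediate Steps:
j(W) = -2*W
(-160 - 52)/(-353 + L(j(3), -22)) = (-160 - 52)/(-353 + (6 - 1*(-22))) = -212/(-353 + (6 + 22)) = -212/(-353 + 28) = -212/(-325) = -212*(-1/325) = 212/325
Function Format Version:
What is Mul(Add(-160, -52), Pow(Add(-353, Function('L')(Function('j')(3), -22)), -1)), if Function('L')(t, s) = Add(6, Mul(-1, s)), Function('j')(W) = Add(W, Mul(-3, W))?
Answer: Rational(212, 325) ≈ 0.65231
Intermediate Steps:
Function('j')(W) = Mul(-2, W)
Mul(Add(-160, -52), Pow(Add(-353, Function('L')(Function('j')(3), -22)), -1)) = Mul(Add(-160, -52), Pow(Add(-353, Add(6, Mul(-1, -22))), -1)) = Mul(-212, Pow(Add(-353, Add(6, 22)), -1)) = Mul(-212, Pow(Add(-353, 28), -1)) = Mul(-212, Pow(-325, -1)) = Mul(-212, Rational(-1, 325)) = Rational(212, 325)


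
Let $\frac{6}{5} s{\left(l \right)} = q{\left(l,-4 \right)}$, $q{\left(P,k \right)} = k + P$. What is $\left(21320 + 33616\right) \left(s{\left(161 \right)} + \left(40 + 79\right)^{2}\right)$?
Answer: $785136156$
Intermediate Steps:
$q{\left(P,k \right)} = P + k$
$s{\left(l \right)} = - \frac{10}{3} + \frac{5 l}{6}$ ($s{\left(l \right)} = \frac{5 \left(l - 4\right)}{6} = \frac{5 \left(-4 + l\right)}{6} = - \frac{10}{3} + \frac{5 l}{6}$)
$\left(21320 + 33616\right) \left(s{\left(161 \right)} + \left(40 + 79\right)^{2}\right) = \left(21320 + 33616\right) \left(\left(- \frac{10}{3} + \frac{5}{6} \cdot 161\right) + \left(40 + 79\right)^{2}\right) = 54936 \left(\left(- \frac{10}{3} + \frac{805}{6}\right) + 119^{2}\right) = 54936 \left(\frac{785}{6} + 14161\right) = 54936 \cdot \frac{85751}{6} = 785136156$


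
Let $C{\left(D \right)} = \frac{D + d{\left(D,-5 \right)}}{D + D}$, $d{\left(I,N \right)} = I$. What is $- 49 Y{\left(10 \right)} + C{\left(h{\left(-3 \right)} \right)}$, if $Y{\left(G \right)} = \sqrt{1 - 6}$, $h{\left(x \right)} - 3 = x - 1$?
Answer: $1 - 49 i \sqrt{5} \approx 1.0 - 109.57 i$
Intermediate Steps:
$h{\left(x \right)} = 2 + x$ ($h{\left(x \right)} = 3 + \left(x - 1\right) = 3 + \left(-1 + x\right) = 2 + x$)
$Y{\left(G \right)} = i \sqrt{5}$ ($Y{\left(G \right)} = \sqrt{-5} = i \sqrt{5}$)
$C{\left(D \right)} = 1$ ($C{\left(D \right)} = \frac{D + D}{D + D} = \frac{2 D}{2 D} = 2 D \frac{1}{2 D} = 1$)
$- 49 Y{\left(10 \right)} + C{\left(h{\left(-3 \right)} \right)} = - 49 i \sqrt{5} + 1 = 1 - 49 i \sqrt{5}$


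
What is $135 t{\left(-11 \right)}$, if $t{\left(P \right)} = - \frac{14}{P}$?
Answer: $\frac{1890}{11} \approx 171.82$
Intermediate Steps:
$135 t{\left(-11 \right)} = 135 \left(- \frac{14}{-11}\right) = 135 \left(\left(-14\right) \left(- \frac{1}{11}\right)\right) = 135 \cdot \frac{14}{11} = \frac{1890}{11}$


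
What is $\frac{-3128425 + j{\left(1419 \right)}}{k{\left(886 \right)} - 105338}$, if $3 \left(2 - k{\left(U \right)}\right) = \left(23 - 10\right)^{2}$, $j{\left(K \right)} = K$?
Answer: $\frac{9381018}{316177} \approx 29.67$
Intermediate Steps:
$k{\left(U \right)} = - \frac{163}{3}$ ($k{\left(U \right)} = 2 - \frac{\left(23 - 10\right)^{2}}{3} = 2 - \frac{13^{2}}{3} = 2 - \frac{169}{3} = - \frac{163}{3}$)
$\frac{-3128425 + j{\left(1419 \right)}}{k{\left(886 \right)} - 105338} = \frac{-3128425 + 1419}{- \frac{163}{3} - 105338} = - \frac{3127006}{- \frac{316177}{3}} = \left(-3127006\right) \left(- \frac{3}{316177}\right) = \frac{9381018}{316177}$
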